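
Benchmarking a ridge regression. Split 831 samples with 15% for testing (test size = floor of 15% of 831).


Test = ⌊831·15/100⌋ = 124
Train = 831 - 124 = 707

Train: 707, Test: 124


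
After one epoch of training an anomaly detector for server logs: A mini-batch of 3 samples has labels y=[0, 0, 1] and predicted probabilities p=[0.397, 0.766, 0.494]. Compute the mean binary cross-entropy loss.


L[0] = -ln(1-0.397) = -ln(0.603) = 0.5058
L[1] = -ln(1-0.766) = -ln(0.234) = 1.4524
L[2] = -ln(0.494) = 0.7052
mean = (0.5058 + 1.4524 + 0.7052)/3 = 0.8878

0.8878


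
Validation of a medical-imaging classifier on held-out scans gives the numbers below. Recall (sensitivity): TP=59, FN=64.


Recall = TP/(TP+FN)
= 59/(59+64)
= 59/123 = 47.97%

47.97%


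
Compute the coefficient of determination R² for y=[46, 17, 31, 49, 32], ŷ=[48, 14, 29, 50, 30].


ȳ = 35
SS_res = Σ(y-ŷ)² = 22
SS_tot = Σ(y-ȳ)² = 666
R² = 1 - SS_res/SS_tot = 1 - 0.033 = 0.967

0.967


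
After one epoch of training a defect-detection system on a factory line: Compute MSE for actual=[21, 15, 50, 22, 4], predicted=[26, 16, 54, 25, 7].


Squared errors: (21-26)²=25, (15-16)²=1, (50-54)²=16, (22-25)²=9, (4-7)²=9
Sum = 60
MSE = 60/5 = 12

12


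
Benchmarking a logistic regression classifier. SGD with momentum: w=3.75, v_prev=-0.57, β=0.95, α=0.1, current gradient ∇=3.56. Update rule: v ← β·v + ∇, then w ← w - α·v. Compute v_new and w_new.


v_new = 0.95·-0.57 + 3.56 = -0.5415 + 3.56 = 3.0185
w_new = 3.75 - 0.1·3.0185 = 3.75 - 0.30185 = 3.44815

v_new=3.0185, w_new=3.44815


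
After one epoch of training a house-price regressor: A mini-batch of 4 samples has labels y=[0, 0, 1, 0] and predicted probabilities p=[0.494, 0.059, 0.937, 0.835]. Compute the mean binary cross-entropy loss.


L[0] = -ln(1-0.494) = -ln(0.506) = 0.6812
L[1] = -ln(1-0.059) = -ln(0.941) = 0.0608
L[2] = -ln(0.937) = 0.0651
L[3] = -ln(1-0.835) = -ln(0.165) = 1.8018
mean = (0.6812 + 0.0608 + 0.0651 + 1.8018)/4 = 0.6522

0.6522


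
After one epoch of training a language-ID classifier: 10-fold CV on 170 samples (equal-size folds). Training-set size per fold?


Fold size = 170/10 = 17
Training per fold = 170 - 17 = 153

153


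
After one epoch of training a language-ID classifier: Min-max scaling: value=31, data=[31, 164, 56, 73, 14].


min=14, max=164
(31-14)/(164-14) = 17/150 = 0.1133

0.1133


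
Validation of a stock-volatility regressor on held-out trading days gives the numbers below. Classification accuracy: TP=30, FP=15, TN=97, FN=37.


Accuracy = (TP+TN)/(TP+TN+FP+FN)
= (30+97)/(179)
= 127/179 = 70.95%

70.95%


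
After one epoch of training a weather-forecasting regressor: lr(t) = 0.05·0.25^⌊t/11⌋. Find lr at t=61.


n_drops = ⌊61/11⌋ = 5
lr = 0.05·0.25^5 = 0.05·0.0009765625 = 0.000048828125

0.000048828125


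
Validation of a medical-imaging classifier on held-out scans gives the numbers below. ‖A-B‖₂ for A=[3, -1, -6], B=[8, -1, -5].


d = √((3-8)² + (-1+ 1)² + (-6+ 5)²)
  = √(25 + 0 + 1)
  = √26 = 5.099

5.099


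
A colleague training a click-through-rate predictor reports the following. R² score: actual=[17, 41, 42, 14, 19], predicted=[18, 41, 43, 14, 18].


ȳ = 26.6
SS_res = Σ(y-ŷ)² = 3
SS_tot = Σ(y-ȳ)² = 753.2
R² = 1 - SS_res/SS_tot = 1 - 0.004 = 0.996

0.996


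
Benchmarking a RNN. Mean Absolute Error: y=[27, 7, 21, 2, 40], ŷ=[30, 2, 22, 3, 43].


Absolute errors: |27-30|=3, |7-2|=5, |21-22|=1, |2-3|=1, |40-43|=3
Sum = 13
MAE = 13/5 = 13/5

13/5


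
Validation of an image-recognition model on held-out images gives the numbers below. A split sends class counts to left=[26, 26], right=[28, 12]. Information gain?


Parent = [54, 38], H_parent = 0.9781
H_left = 1 (n=52), H_right = 0.8813 (n=40)
H_children = (52/92)·1 + (40/92)·0.8813 = 0.9484
IG = 0.9781 - 0.9484 = 0.0297

0.0297


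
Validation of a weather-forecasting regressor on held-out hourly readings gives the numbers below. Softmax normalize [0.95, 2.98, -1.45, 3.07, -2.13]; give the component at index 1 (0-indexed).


Exponentials: e^0.95=2.5857, e^2.98=19.6878, e^-1.45=0.2346, e^3.07=21.5419, e^-2.13=0.1188
Sum = 44.1688
Softmax = [0.0585, 0.4457, 0.0053, 0.4877, 0.0027]
p[1] = 19.6878/44.1688 = 0.4457

0.4457


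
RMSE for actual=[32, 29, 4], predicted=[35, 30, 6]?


MSE = 14/3 = 4.6667
RMSE = √(14/3) = 2.1602

2.1602


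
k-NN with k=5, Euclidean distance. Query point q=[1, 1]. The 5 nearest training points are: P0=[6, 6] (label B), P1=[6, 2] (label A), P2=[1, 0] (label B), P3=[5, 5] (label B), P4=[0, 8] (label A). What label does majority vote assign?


d(q,P0) = 7.0711  (label B)
d(q,P1) = 5.099  (label A)
d(q,P2) = 1.0  (label B)
d(q,P3) = 5.6569  (label B)
d(q,P4) = 7.0711  (label A)
Votes: A=2, B=3
Majority → B

B


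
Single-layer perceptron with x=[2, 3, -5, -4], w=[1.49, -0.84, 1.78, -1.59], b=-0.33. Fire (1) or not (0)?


z = (2)·(1.49) + (3)·(-0.84) + (-5)·(1.78) + (-4)·(-1.59) - 0.33
  = -2.41
step(z) = 0 (z<0)

0


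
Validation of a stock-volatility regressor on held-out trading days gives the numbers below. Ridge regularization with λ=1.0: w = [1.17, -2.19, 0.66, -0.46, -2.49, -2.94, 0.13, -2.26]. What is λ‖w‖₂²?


‖w‖₂² = (1.17)² + (-2.19)² + (0.66)² + (-0.46)² + (-2.49)² + (-2.94)² + (0.13)² + (-2.26)²
     = 1.3689 + 4.7961 + 0.4356 + 0.2116 + 6.2001 + 8.6436 + 0.0169 + 5.1076
     = 26.7804
λ·‖w‖₂² = 1.0·26.7804 = 26.7804

26.7804


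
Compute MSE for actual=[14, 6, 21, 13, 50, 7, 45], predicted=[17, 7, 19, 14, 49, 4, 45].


Squared errors: (14-17)²=9, (6-7)²=1, (21-19)²=4, (13-14)²=1, (50-49)²=1, (7-4)²=9, (45-45)²=0
Sum = 25
MSE = 25/7 = 25/7

25/7


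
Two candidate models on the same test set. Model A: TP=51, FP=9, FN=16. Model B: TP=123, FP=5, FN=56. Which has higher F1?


Model A: P=51/60=0.85, R=51/67=0.7612, F1=2PR/(P+R)=2TP/(2TP+FP+FN)=102/127=0.8031
Model B: P=123/128=0.9609, R=123/179=0.6872, F1=2PR/(P+R)=2TP/(2TP+FP+FN)=246/307=0.8013
0.8031 > 0.8013 → Model A

Model A


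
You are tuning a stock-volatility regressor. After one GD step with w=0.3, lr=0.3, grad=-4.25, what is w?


w_new = w - α·∇
= 0.3 - 0.3·-4.25
= 0.3 + 1.275
= 1.575

1.575


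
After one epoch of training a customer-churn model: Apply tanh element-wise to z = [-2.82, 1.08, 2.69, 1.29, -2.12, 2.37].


tanh(-2.82) = -0.9929
tanh(1.08) = 0.7932
tanh(2.69) = 0.9908
tanh(1.29) = 0.8591
tanh(-2.12) = -0.9716
tanh(2.37) = 0.9827
result = [-0.9929, 0.7932, 0.9908, 0.8591, -0.9716, 0.9827]

[-0.9929, 0.7932, 0.9908, 0.8591, -0.9716, 0.9827]


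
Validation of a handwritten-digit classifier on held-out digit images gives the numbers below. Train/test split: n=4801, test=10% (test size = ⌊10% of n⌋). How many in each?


Test = ⌊4801·10/100⌋ = 480
Train = 4801 - 480 = 4321

Train: 4321, Test: 480


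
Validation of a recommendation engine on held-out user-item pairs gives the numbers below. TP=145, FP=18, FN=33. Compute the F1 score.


Precision = 145/163 = 0.8896
Recall = 145/178 = 0.8146
F1 = 2·P·R/(P+R) = 2·TP/(2·TP+FP+FN) = 290/(290+18+33) = 290/341 = 0.8504

0.8504


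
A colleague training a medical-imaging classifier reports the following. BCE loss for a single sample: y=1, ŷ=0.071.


BCE = -[y·ln(p) + (1-y)·ln(1-p)]
= -1·ln(0.071) - 0
= -ln(0.071) = 2.6451

2.6451


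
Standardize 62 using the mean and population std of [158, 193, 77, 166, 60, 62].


μ = 119.3333, σ = 54.3129
z = (62 - 119.3333)/54.3129 = -1.0556

-1.0556


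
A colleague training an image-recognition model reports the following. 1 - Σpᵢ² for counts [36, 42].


Probabilities: [36/78, 42/78] ≈ [0.4615, 0.5385]
Σpᵢ² = (1296 + 1764)/78² = 3060/6084
Gini = 1 - Σpᵢ² = 1 - 3060/6084 = 0.497

0.497


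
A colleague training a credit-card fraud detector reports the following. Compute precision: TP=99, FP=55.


Precision = TP/(TP+FP)
= 99/(99+55)
= 99/154 = 64.29%

64.29%


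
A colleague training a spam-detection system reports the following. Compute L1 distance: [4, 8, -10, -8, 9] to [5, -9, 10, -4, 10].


d = |4-5| + |8+ 9| + |-10-10| + |-8+ 4| + |9-10|
  = 1 + 17 + 20 + 4 + 1
  = 43

43


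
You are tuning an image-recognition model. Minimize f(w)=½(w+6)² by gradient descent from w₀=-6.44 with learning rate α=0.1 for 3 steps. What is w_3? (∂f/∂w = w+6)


step 1: grad = -6.44+6 = -0.44; w = -6.44 - 0.1·(-0.44) = -6.396
step 2: grad = -6.396+6 = -0.396; w = -6.396 - 0.1·(-0.396) = -6.3564
step 3: grad = -6.3564+6 = -0.3564; w = -6.3564 - 0.1·(-0.3564) = -6.32076

-6.32076


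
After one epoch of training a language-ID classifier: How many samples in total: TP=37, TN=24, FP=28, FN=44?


Total = TP + TN + FP + FN
= 37 + 24 + 28 + 44
= 133
(Predicted positive: 65, predicted negative: 68)

133


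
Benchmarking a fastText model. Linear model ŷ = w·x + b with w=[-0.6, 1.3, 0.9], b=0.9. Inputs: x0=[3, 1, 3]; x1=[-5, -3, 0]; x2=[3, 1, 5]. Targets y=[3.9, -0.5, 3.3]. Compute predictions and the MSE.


ŷ0 = (-0.6)·(3) + (1.3)·(1) + (0.9)·(3) + 0.9 = 3.1
ŷ1 = (-0.6)·(-5) + (1.3)·(-3) + (0.9)·(0) + 0.9 = -0.0
ŷ2 = (-0.6)·(3) + (1.3)·(1) + (0.9)·(5) + 0.9 = 4.9
errors² = [0.64, 0.25, 2.56]
MSE = 3.4500/3 = 1.15

1.15


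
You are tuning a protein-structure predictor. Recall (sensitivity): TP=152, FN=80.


Recall = TP/(TP+FN)
= 152/(152+80)
= 152/232 = 65.52%

65.52%


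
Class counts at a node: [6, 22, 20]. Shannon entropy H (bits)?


Probabilities: [6/48, 22/48, 20/48] ≈ [0.125, 0.4583, 0.4167]
H = -((6/48)·log₂(6/48) + (22/48)·log₂(22/48) + (20/48)·log₂(20/48))
  = 1.4171 bits

1.4171 bits


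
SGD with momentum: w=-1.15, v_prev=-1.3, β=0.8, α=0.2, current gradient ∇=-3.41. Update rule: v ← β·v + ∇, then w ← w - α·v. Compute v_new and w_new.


v_new = 0.8·-1.3 - 3.41 = -1.04 - 3.41 = -4.45
w_new = -1.15 - 0.2·-4.45 = -1.15 + 0.89 = -0.26

v_new=-4.45, w_new=-0.26


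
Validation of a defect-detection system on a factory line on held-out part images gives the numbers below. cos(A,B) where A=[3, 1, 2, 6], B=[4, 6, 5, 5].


A·B = 3·4 + 1·6 + 2·5 + 6·5 = 58
‖A‖ = √50 = 7.0711, ‖B‖ = √102 = 10.0995
cos = 58/(√50·√102) = 58/√5100 = 0.8122

0.8122


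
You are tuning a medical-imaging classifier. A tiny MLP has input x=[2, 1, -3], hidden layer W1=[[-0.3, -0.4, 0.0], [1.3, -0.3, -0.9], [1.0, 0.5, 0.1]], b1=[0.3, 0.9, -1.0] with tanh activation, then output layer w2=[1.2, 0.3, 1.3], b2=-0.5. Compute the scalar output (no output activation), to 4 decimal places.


z1[0] = (-0.3)·(2) + (-0.4)·(1) + (0.0)·(-3) + 0.3 = -0.7
z1[1] = (1.3)·(2) + (-0.3)·(1) + (-0.9)·(-3) + 0.9 = 5.9
z1[2] = (1.0)·(2) + (0.5)·(1) + (0.1)·(-3) - 1.0 = 1.2
h = tanh(z1) = [-0.6044, 1.0, 0.8337]
output = (1.2)·(-0.6044) + (0.3)·(1.0) + (1.3)·(0.8337) - 0.5 = 0.1585

0.1585


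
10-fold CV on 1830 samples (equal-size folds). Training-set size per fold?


Fold size = 1830/10 = 183
Training per fold = 1830 - 183 = 1647

1647


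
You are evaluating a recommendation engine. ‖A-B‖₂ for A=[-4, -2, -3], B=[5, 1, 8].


d = √((-4-5)² + (-2-1)² + (-3-8)²)
  = √(81 + 9 + 121)
  = √211 = 14.5258

14.5258


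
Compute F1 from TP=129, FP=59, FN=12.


Precision = 129/188 = 0.6862
Recall = 129/141 = 0.9149
F1 = 2·P·R/(P+R) = 2·TP/(2·TP+FP+FN) = 258/(258+59+12) = 258/329 = 0.7842

0.7842


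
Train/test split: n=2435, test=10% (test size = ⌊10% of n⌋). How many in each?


Test = ⌊2435·10/100⌋ = 243
Train = 2435 - 243 = 2192

Train: 2192, Test: 243


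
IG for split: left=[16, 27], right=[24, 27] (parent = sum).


Parent = [40, 54], H_parent = 0.9839
H_left = 0.9523 (n=43), H_right = 0.9975 (n=51)
H_children = (43/94)·0.9523 + (51/94)·0.9975 = 0.9768
IG = 0.9839 - 0.9768 = 0.0071

0.0071


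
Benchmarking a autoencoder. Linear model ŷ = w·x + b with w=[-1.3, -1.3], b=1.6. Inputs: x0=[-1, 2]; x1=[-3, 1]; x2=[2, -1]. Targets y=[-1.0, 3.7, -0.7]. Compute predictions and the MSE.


ŷ0 = (-1.3)·(-1) + (-1.3)·(2) + 1.6 = 0.3
ŷ1 = (-1.3)·(-3) + (-1.3)·(1) + 1.6 = 4.2
ŷ2 = (-1.3)·(2) + (-1.3)·(-1) + 1.6 = 0.3
errors² = [1.69, 0.25, 1.0]
MSE = 2.9400/3 = 0.98

0.98


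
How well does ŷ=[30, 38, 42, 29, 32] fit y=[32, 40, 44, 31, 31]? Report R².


ȳ = 35.6
SS_res = Σ(y-ŷ)² = 17
SS_tot = Σ(y-ȳ)² = 145.2
R² = 1 - SS_res/SS_tot = 1 - 0.1171 = 0.8829

0.8829


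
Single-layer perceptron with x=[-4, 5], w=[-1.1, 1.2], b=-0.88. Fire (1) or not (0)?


z = (-4)·(-1.1) + (5)·(1.2) - 0.88
  = 9.52
step(z) = 1 (z≥0)

1


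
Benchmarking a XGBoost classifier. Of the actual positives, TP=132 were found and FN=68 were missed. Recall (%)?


Recall = TP/(TP+FN)
= 132/(132+68)
= 132/200 = 66.0%

66.0%


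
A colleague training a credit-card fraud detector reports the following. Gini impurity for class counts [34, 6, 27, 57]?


Probabilities: [34/124, 6/124, 27/124, 57/124] ≈ [0.2742, 0.0484, 0.2177, 0.4597]
Σpᵢ² = (1156 + 36 + 729 + 3249)/124² = 5170/15376
Gini = 1 - Σpᵢ² = 1 - 5170/15376 = 0.6638

0.6638


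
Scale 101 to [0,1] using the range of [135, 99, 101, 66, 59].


min=59, max=135
(101-59)/(135-59) = 42/76 = 0.5526

0.5526


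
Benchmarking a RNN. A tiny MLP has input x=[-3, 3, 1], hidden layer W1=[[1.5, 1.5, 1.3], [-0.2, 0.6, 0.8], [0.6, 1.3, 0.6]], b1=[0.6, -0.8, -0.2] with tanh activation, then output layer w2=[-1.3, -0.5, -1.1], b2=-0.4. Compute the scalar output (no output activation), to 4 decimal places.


z1[0] = (1.5)·(-3) + (1.5)·(3) + (1.3)·(1) + 0.6 = 1.9
z1[1] = (-0.2)·(-3) + (0.6)·(3) + (0.8)·(1) - 0.8 = 2.4
z1[2] = (0.6)·(-3) + (1.3)·(3) + (0.6)·(1) - 0.2 = 2.5
h = tanh(z1) = [0.9562, 0.9837, 0.9866]
output = (-1.3)·(0.9562) + (-0.5)·(0.9837) + (-1.1)·(0.9866) - 0.4 = -3.2202

-3.2202


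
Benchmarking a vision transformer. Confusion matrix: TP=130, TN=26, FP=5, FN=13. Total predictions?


Total = TP + TN + FP + FN
= 130 + 26 + 5 + 13
= 174
(Predicted positive: 135, predicted negative: 39)

174


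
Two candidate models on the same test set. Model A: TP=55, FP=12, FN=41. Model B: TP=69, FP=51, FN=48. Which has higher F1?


Model A: P=55/67=0.8209, R=55/96=0.5729, F1=2PR/(P+R)=2TP/(2TP+FP+FN)=110/163=0.6748
Model B: P=69/120=0.575, R=69/117=0.5897, F1=2PR/(P+R)=2TP/(2TP+FP+FN)=138/237=0.5823
0.6748 > 0.5823 → Model A

Model A


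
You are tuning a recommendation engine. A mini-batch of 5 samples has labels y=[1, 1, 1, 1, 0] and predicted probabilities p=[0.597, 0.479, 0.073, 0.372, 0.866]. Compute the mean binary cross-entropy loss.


L[0] = -ln(0.597) = 0.5158
L[1] = -ln(0.479) = 0.7361
L[2] = -ln(0.073) = 2.6173
L[3] = -ln(0.372) = 0.9889
L[4] = -ln(1-0.866) = -ln(0.134) = 2.0099
mean = (0.5158 + 0.7361 + 2.6173 + 0.9889 + 2.0099)/5 = 1.3736

1.3736


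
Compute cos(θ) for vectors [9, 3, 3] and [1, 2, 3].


A·B = 9·1 + 3·2 + 3·3 = 24
‖A‖ = √99 = 9.9499, ‖B‖ = √14 = 3.7417
cos = 24/(√99·√14) = 24/√1386 = 0.6447

0.6447


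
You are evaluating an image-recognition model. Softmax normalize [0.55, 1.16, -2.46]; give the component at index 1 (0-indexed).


Exponentials: e^0.55=1.7333, e^1.16=3.1899, e^-2.46=0.0854
Sum = 5.0086
Softmax = [0.3461, 0.6369, 0.0171]
p[1] = 3.1899/5.0086 = 0.6369

0.6369


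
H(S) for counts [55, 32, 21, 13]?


Probabilities: [55/121, 32/121, 21/121, 13/121] ≈ [0.4545, 0.2645, 0.1736, 0.1074]
H = -((55/121)·log₂(55/121) + (32/121)·log₂(32/121) + (21/121)·log₂(21/121) + (13/121)·log₂(13/121))
  = 1.8088 bits

1.8088 bits


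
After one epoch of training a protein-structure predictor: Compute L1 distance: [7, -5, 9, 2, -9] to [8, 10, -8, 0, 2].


d = |7-8| + |-5-10| + |9+ 8| + |2-0| + |-9-2|
  = 1 + 15 + 17 + 2 + 11
  = 46

46


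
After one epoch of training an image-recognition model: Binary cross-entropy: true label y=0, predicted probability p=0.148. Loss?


BCE = -[y·ln(p) + (1-y)·ln(1-p)]
= -0 - 1·ln(1-0.148)
= -ln(0.852) = 0.1602

0.1602


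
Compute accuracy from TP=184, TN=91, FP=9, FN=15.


Accuracy = (TP+TN)/(TP+TN+FP+FN)
= (184+91)/(299)
= 275/299 = 91.97%

91.97%


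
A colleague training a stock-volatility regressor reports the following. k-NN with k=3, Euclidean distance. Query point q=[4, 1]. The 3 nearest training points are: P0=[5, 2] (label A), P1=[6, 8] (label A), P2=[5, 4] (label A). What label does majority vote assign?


d(q,P0) = 1.4142  (label A)
d(q,P1) = 7.2801  (label A)
d(q,P2) = 3.1623  (label A)
Votes: A=3, B=0
Majority → A

A


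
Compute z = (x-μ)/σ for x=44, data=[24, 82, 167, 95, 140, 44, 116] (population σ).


μ = 95.4286, σ = 46.995
z = (44 - 95.4286)/46.995 = -1.0943

-1.0943


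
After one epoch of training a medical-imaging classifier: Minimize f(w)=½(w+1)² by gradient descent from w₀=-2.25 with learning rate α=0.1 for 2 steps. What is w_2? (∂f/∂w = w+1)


step 1: grad = -2.25+1 = -1.25; w = -2.25 - 0.1·(-1.25) = -2.125
step 2: grad = -2.125+1 = -1.125; w = -2.125 - 0.1·(-1.125) = -2.0125

-2.0125


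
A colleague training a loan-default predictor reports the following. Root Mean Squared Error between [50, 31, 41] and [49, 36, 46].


MSE = 51/3 = 17
RMSE = √(51/3) = 4.1231

4.1231


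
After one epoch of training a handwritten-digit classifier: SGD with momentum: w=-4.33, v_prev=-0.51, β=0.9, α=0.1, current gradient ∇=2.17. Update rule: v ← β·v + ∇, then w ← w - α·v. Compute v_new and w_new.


v_new = 0.9·-0.51 + 2.17 = -0.459 + 2.17 = 1.711
w_new = -4.33 - 0.1·1.711 = -4.33 - 0.1711 = -4.5011

v_new=1.711, w_new=-4.5011


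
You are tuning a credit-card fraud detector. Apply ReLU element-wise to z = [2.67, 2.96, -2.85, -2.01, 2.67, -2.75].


ReLU(2.67) = max(0, 2.67) = 2.67
ReLU(2.96) = max(0, 2.96) = 2.96
ReLU(-2.85) = max(0, -2.85) = 0.0
ReLU(-2.01) = max(0, -2.01) = 0.0
ReLU(2.67) = max(0, 2.67) = 2.67
ReLU(-2.75) = max(0, -2.75) = 0.0
result = [2.67, 2.96, 0.0, 0.0, 2.67, 0.0]

[2.67, 2.96, 0.0, 0.0, 2.67, 0.0]


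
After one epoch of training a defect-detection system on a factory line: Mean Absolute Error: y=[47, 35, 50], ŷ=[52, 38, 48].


Absolute errors: |47-52|=5, |35-38|=3, |50-48|=2
Sum = 10
MAE = 10/3 = 10/3

10/3


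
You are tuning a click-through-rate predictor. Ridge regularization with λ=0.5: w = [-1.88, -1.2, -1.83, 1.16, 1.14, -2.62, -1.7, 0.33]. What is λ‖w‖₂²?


‖w‖₂² = (-1.88)² + (-1.2)² + (-1.83)² + (1.16)² + (1.14)² + (-2.62)² + (-1.7)² + (0.33)²
     = 3.5344 + 1.44 + 3.3489 + 1.3456 + 1.2996 + 6.8644 + 2.89 + 0.1089
     = 20.8318
λ·‖w‖₂² = 0.5·20.8318 = 10.4159

10.4159


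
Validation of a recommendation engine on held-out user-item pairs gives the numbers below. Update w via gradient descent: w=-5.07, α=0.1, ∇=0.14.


w_new = w - α·∇
= -5.07 - 0.1·0.14
= -5.07 - 0.014
= -5.084

-5.084


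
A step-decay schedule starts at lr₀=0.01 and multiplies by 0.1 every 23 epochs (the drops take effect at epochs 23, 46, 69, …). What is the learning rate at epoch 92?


n_drops = ⌊92/23⌋ = 4
lr = 0.01·0.1^4 = 0.01·0.0001 = 0.000001

0.000001


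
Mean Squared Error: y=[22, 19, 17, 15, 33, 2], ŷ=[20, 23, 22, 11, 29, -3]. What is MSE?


Squared errors: (22-20)²=4, (19-23)²=16, (17-22)²=25, (15-11)²=16, (33-29)²=16, (2+ 3)²=25
Sum = 102
MSE = 102/6 = 17

17


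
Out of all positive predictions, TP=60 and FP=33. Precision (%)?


Precision = TP/(TP+FP)
= 60/(60+33)
= 60/93 = 64.52%

64.52%


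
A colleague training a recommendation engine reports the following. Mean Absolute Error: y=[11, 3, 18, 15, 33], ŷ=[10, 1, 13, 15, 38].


Absolute errors: |11-10|=1, |3-1|=2, |18-13|=5, |15-15|=0, |33-38|=5
Sum = 13
MAE = 13/5 = 13/5

13/5


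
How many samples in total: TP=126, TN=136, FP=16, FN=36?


Total = TP + TN + FP + FN
= 126 + 136 + 16 + 36
= 314
(Predicted positive: 142, predicted negative: 172)

314


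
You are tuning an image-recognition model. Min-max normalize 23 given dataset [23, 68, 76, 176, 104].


min=23, max=176
(23-23)/(176-23) = 0/153 = 0.0

0.0


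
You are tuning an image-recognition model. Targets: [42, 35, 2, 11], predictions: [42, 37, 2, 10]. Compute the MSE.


Squared errors: (42-42)²=0, (35-37)²=4, (2-2)²=0, (11-10)²=1
Sum = 5
MSE = 5/4 = 5/4

5/4


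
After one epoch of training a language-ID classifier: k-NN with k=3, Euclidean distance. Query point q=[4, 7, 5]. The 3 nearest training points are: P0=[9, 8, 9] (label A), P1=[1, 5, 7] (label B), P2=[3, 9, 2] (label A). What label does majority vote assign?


d(q,P0) = 6.4807  (label A)
d(q,P1) = 4.1231  (label B)
d(q,P2) = 3.7417  (label A)
Votes: A=2, B=1
Majority → A

A


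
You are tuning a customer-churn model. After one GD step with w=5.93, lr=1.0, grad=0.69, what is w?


w_new = w - α·∇
= 5.93 - 1.0·0.69
= 5.93 - 0.69
= 5.24

5.24


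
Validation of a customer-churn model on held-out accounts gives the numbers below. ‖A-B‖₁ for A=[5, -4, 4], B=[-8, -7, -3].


d = |5+ 8| + |-4+ 7| + |4+ 3|
  = 13 + 3 + 7
  = 23

23


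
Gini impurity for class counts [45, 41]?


Probabilities: [45/86, 41/86] ≈ [0.5233, 0.4767]
Σpᵢ² = (2025 + 1681)/86² = 3706/7396
Gini = 1 - Σpᵢ² = 1 - 3706/7396 = 0.4989

0.4989


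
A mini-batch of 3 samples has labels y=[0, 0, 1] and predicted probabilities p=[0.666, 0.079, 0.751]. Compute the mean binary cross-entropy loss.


L[0] = -ln(1-0.666) = -ln(0.334) = 1.0966
L[1] = -ln(1-0.079) = -ln(0.921) = 0.0823
L[2] = -ln(0.751) = 0.2863
mean = (1.0966 + 0.0823 + 0.2863)/3 = 0.4884

0.4884


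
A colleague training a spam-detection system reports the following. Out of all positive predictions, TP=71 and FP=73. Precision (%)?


Precision = TP/(TP+FP)
= 71/(71+73)
= 71/144 = 49.31%

49.31%


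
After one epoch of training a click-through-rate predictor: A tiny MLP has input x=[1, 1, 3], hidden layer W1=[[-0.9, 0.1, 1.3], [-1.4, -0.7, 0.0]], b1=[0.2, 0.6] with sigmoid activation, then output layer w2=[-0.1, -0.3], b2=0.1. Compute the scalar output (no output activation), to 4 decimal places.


z1[0] = (-0.9)·(1) + (0.1)·(1) + (1.3)·(3) + 0.2 = 3.3
z1[1] = (-1.4)·(1) + (-0.7)·(1) + (0.0)·(3) + 0.6 = -1.5
h = sigmoid(z1) = [0.9644, 0.1824]
output = (-0.1)·(0.9644) + (-0.3)·(0.1824) + 0.1 = -0.0512

-0.0512


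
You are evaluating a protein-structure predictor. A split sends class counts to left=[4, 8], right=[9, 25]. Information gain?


Parent = [13, 33], H_parent = 0.859
H_left = 0.9183 (n=12), H_right = 0.8338 (n=34)
H_children = (12/46)·0.9183 + (34/46)·0.8338 = 0.8558
IG = 0.859 - 0.8558 = 0.0032

0.0032


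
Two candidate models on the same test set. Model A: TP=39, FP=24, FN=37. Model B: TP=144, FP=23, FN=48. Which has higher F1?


Model A: P=39/63=0.619, R=39/76=0.5132, F1=2PR/(P+R)=2TP/(2TP+FP+FN)=78/139=0.5612
Model B: P=144/167=0.8623, R=144/192=0.75, F1=2PR/(P+R)=2TP/(2TP+FP+FN)=288/359=0.8022
0.5612 < 0.8022 → Model B

Model B


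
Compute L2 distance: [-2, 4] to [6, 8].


d = √((-2-6)² + (4-8)²)
  = √(64 + 16)
  = √80 = 8.9443

8.9443


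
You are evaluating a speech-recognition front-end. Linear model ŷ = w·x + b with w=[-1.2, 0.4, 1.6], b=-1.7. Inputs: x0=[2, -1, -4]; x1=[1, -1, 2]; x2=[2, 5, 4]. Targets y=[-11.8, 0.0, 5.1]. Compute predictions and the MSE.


ŷ0 = (-1.2)·(2) + (0.4)·(-1) + (1.6)·(-4) - 1.7 = -10.9
ŷ1 = (-1.2)·(1) + (0.4)·(-1) + (1.6)·(2) - 1.7 = -0.1
ŷ2 = (-1.2)·(2) + (0.4)·(5) + (1.6)·(4) - 1.7 = 4.3
errors² = [0.81, 0.01, 0.64]
MSE = 1.4600/3 = 0.4867

0.4867


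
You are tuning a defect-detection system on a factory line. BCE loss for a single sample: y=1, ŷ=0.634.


BCE = -[y·ln(p) + (1-y)·ln(1-p)]
= -1·ln(0.634) - 0
= -ln(0.634) = 0.4557

0.4557


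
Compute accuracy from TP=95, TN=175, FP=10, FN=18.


Accuracy = (TP+TN)/(TP+TN+FP+FN)
= (95+175)/(298)
= 270/298 = 90.6%

90.6%


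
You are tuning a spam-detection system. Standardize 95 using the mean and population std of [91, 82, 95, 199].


μ = 116.75, σ = 47.7199
z = (95 - 116.75)/47.7199 = -0.4558

-0.4558


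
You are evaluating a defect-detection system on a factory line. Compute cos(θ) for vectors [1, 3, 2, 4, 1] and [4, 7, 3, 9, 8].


A·B = 1·4 + 3·7 + 2·3 + 4·9 + 1·8 = 75
‖A‖ = √31 = 5.5678, ‖B‖ = √219 = 14.7986
cos = 75/(√31·√219) = 75/√6789 = 0.9102

0.9102


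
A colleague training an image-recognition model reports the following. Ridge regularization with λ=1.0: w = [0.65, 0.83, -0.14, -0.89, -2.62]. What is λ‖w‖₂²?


‖w‖₂² = (0.65)² + (0.83)² + (-0.14)² + (-0.89)² + (-2.62)²
     = 0.4225 + 0.6889 + 0.0196 + 0.7921 + 6.8644
     = 8.7875
λ·‖w‖₂² = 1.0·8.7875 = 8.7875

8.7875


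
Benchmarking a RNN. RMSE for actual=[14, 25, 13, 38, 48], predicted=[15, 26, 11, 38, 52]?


MSE = 22/5 = 4.4
RMSE = √(22/5) = 2.0976

2.0976


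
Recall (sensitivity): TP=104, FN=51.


Recall = TP/(TP+FN)
= 104/(104+51)
= 104/155 = 67.1%

67.1%


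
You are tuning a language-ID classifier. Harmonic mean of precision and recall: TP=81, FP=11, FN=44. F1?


Precision = 81/92 = 0.8804
Recall = 81/125 = 0.648
F1 = 2·P·R/(P+R) = 2·TP/(2·TP+FP+FN) = 162/(162+11+44) = 162/217 = 0.7465

0.7465


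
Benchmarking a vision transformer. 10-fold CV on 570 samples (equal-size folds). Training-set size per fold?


Fold size = 570/10 = 57
Training per fold = 570 - 57 = 513

513


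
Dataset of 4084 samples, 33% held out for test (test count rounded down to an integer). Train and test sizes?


Test = ⌊4084·33/100⌋ = 1347
Train = 4084 - 1347 = 2737

Train: 2737, Test: 1347


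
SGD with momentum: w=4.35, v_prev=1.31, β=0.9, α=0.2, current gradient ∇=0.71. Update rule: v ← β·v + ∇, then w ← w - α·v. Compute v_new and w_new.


v_new = 0.9·1.31 + 0.71 = 1.179 + 0.71 = 1.889
w_new = 4.35 - 0.2·1.889 = 4.35 - 0.3778 = 3.9722

v_new=1.889, w_new=3.9722


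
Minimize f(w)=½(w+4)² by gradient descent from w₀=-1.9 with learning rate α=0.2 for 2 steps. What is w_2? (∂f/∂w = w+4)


step 1: grad = -1.9+4 = 2.1; w = -1.9 - 0.2·(2.1) = -2.32
step 2: grad = -2.32+4 = 1.68; w = -2.32 - 0.2·(1.68) = -2.656

-2.656


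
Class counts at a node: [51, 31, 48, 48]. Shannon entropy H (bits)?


Probabilities: [51/178, 31/178, 48/178, 48/178] ≈ [0.2865, 0.1742, 0.2697, 0.2697]
H = -((51/178)·log₂(51/178) + (31/178)·log₂(31/178) + (48/178)·log₂(48/178) + (48/178)·log₂(48/178))
  = 1.9756 bits

1.9756 bits


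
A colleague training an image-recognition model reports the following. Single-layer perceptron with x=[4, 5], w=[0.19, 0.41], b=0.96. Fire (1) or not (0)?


z = (4)·(0.19) + (5)·(0.41) + 0.96
  = 3.77
step(z) = 1 (z≥0)

1


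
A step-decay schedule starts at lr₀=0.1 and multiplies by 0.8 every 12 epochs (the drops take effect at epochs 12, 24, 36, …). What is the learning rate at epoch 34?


n_drops = ⌊34/12⌋ = 2
lr = 0.1·0.8^2 = 0.1·0.64 = 0.064

0.064


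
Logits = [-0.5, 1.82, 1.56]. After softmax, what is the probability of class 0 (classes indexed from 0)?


Exponentials: e^-0.5=0.6065, e^1.82=6.1719, e^1.56=4.7588
Sum = 11.5372
Softmax = [0.0526, 0.535, 0.4125]
p[0] = 0.6065/11.5372 = 0.0526

0.0526


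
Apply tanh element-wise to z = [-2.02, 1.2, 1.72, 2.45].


tanh(-2.02) = -0.9654
tanh(1.2) = 0.8337
tanh(1.72) = 0.9379
tanh(2.45) = 0.9852
result = [-0.9654, 0.8337, 0.9379, 0.9852]

[-0.9654, 0.8337, 0.9379, 0.9852]


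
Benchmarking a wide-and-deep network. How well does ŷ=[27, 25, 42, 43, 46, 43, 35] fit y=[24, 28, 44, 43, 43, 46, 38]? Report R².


ȳ = 38
SS_res = Σ(y-ŷ)² = 49
SS_tot = Σ(y-ȳ)² = 446
R² = 1 - SS_res/SS_tot = 1 - 0.1099 = 0.8901

0.8901


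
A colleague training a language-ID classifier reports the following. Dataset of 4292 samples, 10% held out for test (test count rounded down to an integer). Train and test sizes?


Test = ⌊4292·10/100⌋ = 429
Train = 4292 - 429 = 3863

Train: 3863, Test: 429


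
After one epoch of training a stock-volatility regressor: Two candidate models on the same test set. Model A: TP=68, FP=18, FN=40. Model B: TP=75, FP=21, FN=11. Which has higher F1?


Model A: P=68/86=0.7907, R=68/108=0.6296, F1=2PR/(P+R)=2TP/(2TP+FP+FN)=136/194=0.701
Model B: P=75/96=0.7812, R=75/86=0.8721, F1=2PR/(P+R)=2TP/(2TP+FP+FN)=150/182=0.8242
0.701 < 0.8242 → Model B

Model B


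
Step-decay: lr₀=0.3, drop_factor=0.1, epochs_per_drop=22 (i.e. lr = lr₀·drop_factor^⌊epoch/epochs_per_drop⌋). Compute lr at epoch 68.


n_drops = ⌊68/22⌋ = 3
lr = 0.3·0.1^3 = 0.3·0.001 = 0.0003

0.0003


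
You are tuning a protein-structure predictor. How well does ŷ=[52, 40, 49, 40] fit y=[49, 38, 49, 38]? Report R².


ȳ = 43.5
SS_res = Σ(y-ŷ)² = 17
SS_tot = Σ(y-ȳ)² = 121
R² = 1 - SS_res/SS_tot = 1 - 0.1405 = 0.8595

0.8595


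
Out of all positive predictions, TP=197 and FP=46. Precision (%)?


Precision = TP/(TP+FP)
= 197/(197+46)
= 197/243 = 81.07%

81.07%


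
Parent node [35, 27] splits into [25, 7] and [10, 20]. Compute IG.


Parent = [35, 27], H_parent = 0.988
H_left = 0.7579 (n=32), H_right = 0.9183 (n=30)
H_children = (32/62)·0.7579 + (30/62)·0.9183 = 0.8355
IG = 0.988 - 0.8355 = 0.1525

0.1525


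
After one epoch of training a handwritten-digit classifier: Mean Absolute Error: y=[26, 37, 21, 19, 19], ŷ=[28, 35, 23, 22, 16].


Absolute errors: |26-28|=2, |37-35|=2, |21-23|=2, |19-22|=3, |19-16|=3
Sum = 12
MAE = 12/5 = 12/5

12/5


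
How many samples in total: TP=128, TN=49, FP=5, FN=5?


Total = TP + TN + FP + FN
= 128 + 49 + 5 + 5
= 187
(Predicted positive: 133, predicted negative: 54)

187


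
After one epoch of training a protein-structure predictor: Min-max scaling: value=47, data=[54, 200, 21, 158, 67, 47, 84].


min=21, max=200
(47-21)/(200-21) = 26/179 = 0.1453

0.1453


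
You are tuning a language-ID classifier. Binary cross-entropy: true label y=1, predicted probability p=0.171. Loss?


BCE = -[y·ln(p) + (1-y)·ln(1-p)]
= -1·ln(0.171) - 0
= -ln(0.171) = 1.7661

1.7661


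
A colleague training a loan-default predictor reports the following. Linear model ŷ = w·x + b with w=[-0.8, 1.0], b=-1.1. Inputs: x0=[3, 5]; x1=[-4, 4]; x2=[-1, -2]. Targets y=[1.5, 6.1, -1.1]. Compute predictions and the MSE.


ŷ0 = (-0.8)·(3) + (1.0)·(5) - 1.1 = 1.5
ŷ1 = (-0.8)·(-4) + (1.0)·(4) - 1.1 = 6.1
ŷ2 = (-0.8)·(-1) + (1.0)·(-2) - 1.1 = -2.3
errors² = [0.0, 0.0, 1.44]
MSE = 1.4400/3 = 0.48

0.48


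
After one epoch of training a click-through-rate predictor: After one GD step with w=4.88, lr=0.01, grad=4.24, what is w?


w_new = w - α·∇
= 4.88 - 0.01·4.24
= 4.88 - 0.0424
= 4.8376

4.8376


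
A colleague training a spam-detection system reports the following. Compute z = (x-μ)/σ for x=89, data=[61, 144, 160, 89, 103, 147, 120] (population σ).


μ = 117.7143, σ = 32.9489
z = (89 - 117.7143)/32.9489 = -0.8715

-0.8715


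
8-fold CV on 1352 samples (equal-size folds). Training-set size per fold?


Fold size = 1352/8 = 169
Training per fold = 1352 - 169 = 1183

1183


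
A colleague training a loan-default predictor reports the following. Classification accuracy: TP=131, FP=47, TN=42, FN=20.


Accuracy = (TP+TN)/(TP+TN+FP+FN)
= (131+42)/(240)
= 173/240 = 72.08%

72.08%


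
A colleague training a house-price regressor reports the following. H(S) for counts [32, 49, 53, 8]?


Probabilities: [32/142, 49/142, 53/142, 8/142] ≈ [0.2254, 0.3451, 0.3732, 0.0563]
H = -((32/142)·log₂(32/142) + (49/142)·log₂(49/142) + (53/142)·log₂(53/142) + (8/142)·log₂(8/142))
  = 1.7786 bits

1.7786 bits


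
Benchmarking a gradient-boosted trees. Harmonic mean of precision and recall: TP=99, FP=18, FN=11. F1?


Precision = 99/117 = 0.8462
Recall = 99/110 = 0.9
F1 = 2·P·R/(P+R) = 2·TP/(2·TP+FP+FN) = 198/(198+18+11) = 198/227 = 0.8722

0.8722


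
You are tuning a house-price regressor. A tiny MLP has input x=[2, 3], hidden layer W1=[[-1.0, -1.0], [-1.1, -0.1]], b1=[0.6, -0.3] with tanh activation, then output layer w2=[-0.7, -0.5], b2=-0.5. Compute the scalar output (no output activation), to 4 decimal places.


z1[0] = (-1.0)·(2) + (-1.0)·(3) + 0.6 = -4.4
z1[1] = (-1.1)·(2) + (-0.1)·(3) - 0.3 = -2.8
h = tanh(z1) = [-0.9997, -0.9926]
output = (-0.7)·(-0.9997) + (-0.5)·(-0.9926) - 0.5 = 0.6961

0.6961


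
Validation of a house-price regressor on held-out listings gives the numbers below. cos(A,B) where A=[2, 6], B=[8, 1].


A·B = 2·8 + 6·1 = 22
‖A‖ = √40 = 6.3246, ‖B‖ = √65 = 8.0623
cos = 22/(√40·√65) = 22/√2600 = 0.4315

0.4315


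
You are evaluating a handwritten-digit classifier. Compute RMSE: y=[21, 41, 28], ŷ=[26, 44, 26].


MSE = 38/3 = 12.6667
RMSE = √(38/3) = 3.559

3.559


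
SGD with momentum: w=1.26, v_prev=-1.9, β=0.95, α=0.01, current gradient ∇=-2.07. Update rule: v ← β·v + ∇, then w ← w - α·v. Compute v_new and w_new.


v_new = 0.95·-1.9 - 2.07 = -1.805 - 2.07 = -3.875
w_new = 1.26 - 0.01·-3.875 = 1.26 + 0.03875 = 1.29875

v_new=-3.875, w_new=1.29875


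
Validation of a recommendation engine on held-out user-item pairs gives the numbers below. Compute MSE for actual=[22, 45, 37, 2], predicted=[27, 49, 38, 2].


Squared errors: (22-27)²=25, (45-49)²=16, (37-38)²=1, (2-2)²=0
Sum = 42
MSE = 42/4 = 21/2

21/2


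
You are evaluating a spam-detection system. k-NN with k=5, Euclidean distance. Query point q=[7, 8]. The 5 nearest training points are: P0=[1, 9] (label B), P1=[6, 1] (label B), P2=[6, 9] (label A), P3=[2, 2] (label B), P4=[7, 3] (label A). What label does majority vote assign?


d(q,P0) = 6.0828  (label B)
d(q,P1) = 7.0711  (label B)
d(q,P2) = 1.4142  (label A)
d(q,P3) = 7.8102  (label B)
d(q,P4) = 5.0  (label A)
Votes: A=2, B=3
Majority → B

B


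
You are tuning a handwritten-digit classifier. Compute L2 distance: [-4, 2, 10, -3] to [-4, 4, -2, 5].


d = √((-4+ 4)² + (2-4)² + (10+ 2)² + (-3-5)²)
  = √(0 + 4 + 144 + 64)
  = √212 = 14.5602

14.5602


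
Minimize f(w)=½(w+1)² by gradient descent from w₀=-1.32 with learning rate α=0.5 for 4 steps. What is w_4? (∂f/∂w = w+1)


step 1: grad = -1.32+1 = -0.32; w = -1.32 - 0.5·(-0.32) = -1.16
step 2: grad = -1.16+1 = -0.16; w = -1.16 - 0.5·(-0.16) = -1.08
step 3: grad = -1.08+1 = -0.08; w = -1.08 - 0.5·(-0.08) = -1.04
step 4: grad = -1.04+1 = -0.04; w = -1.04 - 0.5·(-0.04) = -1.02

-1.02


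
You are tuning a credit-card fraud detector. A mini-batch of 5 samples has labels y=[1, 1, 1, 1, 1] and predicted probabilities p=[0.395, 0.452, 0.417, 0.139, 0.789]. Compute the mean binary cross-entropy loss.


L[0] = -ln(0.395) = 0.9289
L[1] = -ln(0.452) = 0.7941
L[2] = -ln(0.417) = 0.8747
L[3] = -ln(0.139) = 1.9733
L[4] = -ln(0.789) = 0.237
mean = (0.9289 + 0.7941 + 0.8747 + 1.9733 + 0.237)/5 = 0.9616

0.9616


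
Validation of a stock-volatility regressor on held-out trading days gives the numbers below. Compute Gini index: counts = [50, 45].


Probabilities: [50/95, 45/95] ≈ [0.5263, 0.4737]
Σpᵢ² = (2500 + 2025)/95² = 4525/9025
Gini = 1 - Σpᵢ² = 1 - 4525/9025 = 0.4986

0.4986


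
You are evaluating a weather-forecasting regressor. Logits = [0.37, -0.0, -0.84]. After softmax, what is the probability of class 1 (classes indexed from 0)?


Exponentials: e^0.37=1.4477, e^-0.0=1, e^-0.84=0.4317
Sum = 2.8794
Softmax = [0.5028, 0.3473, 0.1499]
p[1] = 1/2.8794 = 0.3473

0.3473


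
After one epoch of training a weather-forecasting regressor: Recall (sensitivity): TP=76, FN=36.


Recall = TP/(TP+FN)
= 76/(76+36)
= 76/112 = 67.86%

67.86%


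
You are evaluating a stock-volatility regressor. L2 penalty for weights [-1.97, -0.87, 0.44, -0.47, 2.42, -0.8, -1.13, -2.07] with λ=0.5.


‖w‖₂² = (-1.97)² + (-0.87)² + (0.44)² + (-0.47)² + (2.42)² + (-0.8)² + (-1.13)² + (-2.07)²
     = 3.8809 + 0.7569 + 0.1936 + 0.2209 + 5.8564 + 0.64 + 1.2769 + 4.2849
     = 17.1105
λ·‖w‖₂² = 0.5·17.1105 = 8.55525

8.55525


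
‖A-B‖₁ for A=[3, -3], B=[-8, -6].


d = |3+ 8| + |-3+ 6|
  = 11 + 3
  = 14

14


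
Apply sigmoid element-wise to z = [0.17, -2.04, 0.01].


σ(0.17) = 1/(1+e^-0.17) = 0.5424
σ(-2.04) = 1/(1+e^2.04) = 0.1151
σ(0.01) = 1/(1+e^-0.01) = 0.5025
result = [0.5424, 0.1151, 0.5025]

[0.5424, 0.1151, 0.5025]


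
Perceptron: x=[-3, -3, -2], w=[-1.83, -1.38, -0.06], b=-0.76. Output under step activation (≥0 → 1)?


z = (-3)·(-1.83) + (-3)·(-1.38) + (-2)·(-0.06) - 0.76
  = 8.99
step(z) = 1 (z≥0)

1


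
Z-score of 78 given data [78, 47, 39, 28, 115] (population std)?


μ = 61.4, σ = 31.5379
z = (78 - 61.4)/31.5379 = 0.5264

0.5264


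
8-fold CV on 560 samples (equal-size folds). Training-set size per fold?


Fold size = 560/8 = 70
Training per fold = 560 - 70 = 490

490


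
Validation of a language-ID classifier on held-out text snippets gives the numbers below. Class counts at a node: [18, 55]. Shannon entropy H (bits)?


Probabilities: [18/73, 55/73] ≈ [0.2466, 0.7534]
H = -((18/73)·log₂(18/73) + (55/73)·log₂(55/73))
  = 0.8058 bits

0.8058 bits


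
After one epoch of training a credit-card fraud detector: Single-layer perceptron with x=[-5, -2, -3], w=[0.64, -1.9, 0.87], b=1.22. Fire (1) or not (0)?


z = (-5)·(0.64) + (-2)·(-1.9) + (-3)·(0.87) + 1.22
  = -0.79
step(z) = 0 (z<0)

0


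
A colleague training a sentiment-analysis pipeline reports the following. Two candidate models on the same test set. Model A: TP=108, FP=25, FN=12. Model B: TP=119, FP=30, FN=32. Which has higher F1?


Model A: P=108/133=0.812, R=108/120=0.9, F1=2PR/(P+R)=2TP/(2TP+FP+FN)=216/253=0.8538
Model B: P=119/149=0.7987, R=119/151=0.7881, F1=2PR/(P+R)=2TP/(2TP+FP+FN)=238/300=0.7933
0.8538 > 0.7933 → Model A

Model A


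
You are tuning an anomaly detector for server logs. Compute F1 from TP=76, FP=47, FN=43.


Precision = 76/123 = 0.6179
Recall = 76/119 = 0.6387
F1 = 2·P·R/(P+R) = 2·TP/(2·TP+FP+FN) = 152/(152+47+43) = 152/242 = 0.6281

0.6281


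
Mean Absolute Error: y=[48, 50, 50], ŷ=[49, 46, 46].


Absolute errors: |48-49|=1, |50-46|=4, |50-46|=4
Sum = 9
MAE = 9/3 = 3

3


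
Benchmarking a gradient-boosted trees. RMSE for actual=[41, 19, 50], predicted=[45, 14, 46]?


MSE = 57/3 = 19
RMSE = √(57/3) = 4.3589

4.3589


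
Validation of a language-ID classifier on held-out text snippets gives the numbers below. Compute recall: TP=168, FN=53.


Recall = TP/(TP+FN)
= 168/(168+53)
= 168/221 = 76.02%

76.02%


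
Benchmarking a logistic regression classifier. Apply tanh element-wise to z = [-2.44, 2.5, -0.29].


tanh(-2.44) = -0.9849
tanh(2.5) = 0.9866
tanh(-0.29) = -0.2821
result = [-0.9849, 0.9866, -0.2821]

[-0.9849, 0.9866, -0.2821]


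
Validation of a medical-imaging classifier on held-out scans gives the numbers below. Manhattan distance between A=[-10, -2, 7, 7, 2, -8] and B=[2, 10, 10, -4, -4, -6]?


d = |-10-2| + |-2-10| + |7-10| + |7+ 4| + |2+ 4| + |-8+ 6|
  = 12 + 12 + 3 + 11 + 6 + 2
  = 46

46


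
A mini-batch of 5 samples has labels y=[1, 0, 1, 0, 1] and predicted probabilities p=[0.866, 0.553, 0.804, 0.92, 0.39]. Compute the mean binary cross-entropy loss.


L[0] = -ln(0.866) = 0.1439
L[1] = -ln(1-0.553) = -ln(0.447) = 0.8052
L[2] = -ln(0.804) = 0.2182
L[3] = -ln(1-0.92) = -ln(0.08) = 2.5257
L[4] = -ln(0.39) = 0.9416
mean = (0.1439 + 0.8052 + 0.2182 + 2.5257 + 0.9416)/5 = 0.9269

0.9269
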